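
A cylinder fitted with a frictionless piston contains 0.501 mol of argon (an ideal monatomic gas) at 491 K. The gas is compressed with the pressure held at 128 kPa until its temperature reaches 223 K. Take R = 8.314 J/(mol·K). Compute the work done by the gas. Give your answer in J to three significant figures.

W ≈ -1120 J

Isobaric: W = P ΔV = nR ΔT.
W = (0.501)(8.314)(223 − 491) = -1116 J.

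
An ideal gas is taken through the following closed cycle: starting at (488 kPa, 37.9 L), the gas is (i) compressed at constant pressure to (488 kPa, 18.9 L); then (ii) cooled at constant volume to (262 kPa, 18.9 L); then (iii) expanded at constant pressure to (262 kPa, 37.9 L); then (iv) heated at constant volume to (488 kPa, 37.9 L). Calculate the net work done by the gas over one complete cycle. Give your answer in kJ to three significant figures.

Constant-volume legs do no work.
W(i) = (488)(18.9 − 37.9) = -9272 J; W(iii) = (262)(37.9 − 18.9) = 4978 J.
W_net = -9272 + 4978 = -4294 J (the counter-clockwise enclosed area).

W_net ≈ -4.29 kJ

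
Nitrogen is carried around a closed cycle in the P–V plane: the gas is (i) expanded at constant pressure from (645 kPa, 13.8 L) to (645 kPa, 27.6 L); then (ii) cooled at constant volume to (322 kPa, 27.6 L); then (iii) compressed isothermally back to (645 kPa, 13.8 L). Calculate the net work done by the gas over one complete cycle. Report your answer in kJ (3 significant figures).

W_net ≈ 2.74 kJ

Leg (i): W = PΔV = (645)(27.6 − 13.8) = 8901 J.
Leg (ii): W = 0.
Leg (iii): W = PᵢVᵢ ln(V_f/Vᵢ) = (8887) ln(13.8/27.6) = -6160 J.
W_net = 8901 − 6160 = 2741 J.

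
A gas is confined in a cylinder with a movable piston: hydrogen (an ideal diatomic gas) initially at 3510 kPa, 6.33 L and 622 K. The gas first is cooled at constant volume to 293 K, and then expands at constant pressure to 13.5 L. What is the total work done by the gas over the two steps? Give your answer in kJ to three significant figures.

Step 1 (isochoric): W = 0 (constant volume).
After step 1: P = 1653 kPa (V unchanged).
Step 2 (isobaric): W = PΔV = (1653 kPa)(13.5 − 6.33 L) = 11855 J.
W_total = 0 + 11855 = 11855 J.

W_total ≈ 11.9 kJ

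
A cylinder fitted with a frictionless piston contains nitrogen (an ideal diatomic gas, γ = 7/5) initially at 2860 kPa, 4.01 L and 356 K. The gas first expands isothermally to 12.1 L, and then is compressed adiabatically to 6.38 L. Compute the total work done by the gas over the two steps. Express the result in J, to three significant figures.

W_total ≈ 4300 J

Step 1 (isothermal): W = P₁V₁ ln(V₂/V₁) = (11469) ln(12.1/4.01) = 12666 J.
After step 1: P = 947.8 kPa, V = 12.1 L, T = 356 K.
Step 2 (adiabatic): W = (P₁V₁ − P₂V₂)/(γ−1) = (11469 − 14815)/0.4 = -8366 J.
W_total = 12666 − 8366 = 4301 J.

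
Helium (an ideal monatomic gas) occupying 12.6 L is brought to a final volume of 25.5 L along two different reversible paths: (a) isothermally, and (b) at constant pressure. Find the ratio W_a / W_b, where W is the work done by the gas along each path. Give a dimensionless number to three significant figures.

Path (a) isothermal: W = P₁V₁ ln(V₂/V₁) → W_a/(P₁V₁) = 0.705.
Path (b) isobaric: W = P₁(V₂ − V₁) → W_b/(P₁V₁) = 1.024.
W_a / W_b = 0.705 / 1.024 = 0.6886.

W_a / W_b ≈ 0.689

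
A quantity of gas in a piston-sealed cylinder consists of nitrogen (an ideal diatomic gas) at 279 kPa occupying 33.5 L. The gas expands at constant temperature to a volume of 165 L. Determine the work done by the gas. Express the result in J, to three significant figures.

Isothermal: W = nRT ln(V₂/V₁) = P₁V₁ ln(V₂/V₁).
P₁V₁ = (279 kPa)(33.5 L) = 9346 J.
W = 9346 × ln(165/33.5) = 9346 × 1.594
W_by_gas = 14902 J.

W ≈ 14900 J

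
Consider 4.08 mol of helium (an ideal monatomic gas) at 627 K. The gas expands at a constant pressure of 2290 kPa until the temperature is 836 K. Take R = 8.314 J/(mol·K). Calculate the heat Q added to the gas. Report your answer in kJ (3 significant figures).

Isobaric: W = nRΔT = (4.08)(8.314)(209) = 7090 J.
ΔU = nCᵥΔT with Cᵥ = 3R/2: ΔU = (4.08)(12.47)(209) = 10634 J.
Q = ΔU + W = 10634 + 7090 = 17724 J.

Q ≈ 17.7 kJ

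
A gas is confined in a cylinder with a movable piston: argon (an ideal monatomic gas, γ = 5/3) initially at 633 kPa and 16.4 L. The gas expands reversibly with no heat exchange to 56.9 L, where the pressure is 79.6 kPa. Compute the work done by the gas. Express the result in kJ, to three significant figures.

Adiabatic: W = (P₁V₁ − P₂V₂)/(γ − 1) with γ = 5/3.
P₁V₁ = 10381 J, P₂V₂ = 4529 J.
W = (10381 − 4529) / 0.6667 = 8778 J.

W ≈ 8.78 kJ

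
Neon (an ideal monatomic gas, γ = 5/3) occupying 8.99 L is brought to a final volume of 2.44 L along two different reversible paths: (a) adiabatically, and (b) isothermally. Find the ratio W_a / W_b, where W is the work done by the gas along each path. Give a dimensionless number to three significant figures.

Path (a) adiabatic: W = P₁V₁(1 − (V₁/V₂)^(γ−1))/(γ−1) → W_a/(P₁V₁) = -2.078.
Path (b) isothermal: W = P₁V₁ ln(V₂/V₁) → W_b/(P₁V₁) = -1.304.
W_a / W_b = -2.078 / -1.304 = 1.594.

W_a / W_b ≈ 1.59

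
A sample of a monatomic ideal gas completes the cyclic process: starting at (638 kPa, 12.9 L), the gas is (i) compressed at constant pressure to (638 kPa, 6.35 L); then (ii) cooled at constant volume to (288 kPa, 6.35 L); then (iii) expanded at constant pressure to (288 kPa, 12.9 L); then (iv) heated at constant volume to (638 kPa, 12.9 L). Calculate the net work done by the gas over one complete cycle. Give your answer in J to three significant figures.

Constant-volume legs do no work.
W(i) = (638)(6.35 − 12.9) = -4179 J; W(iii) = (288)(12.9 − 6.35) = 1886 J.
W_net = -4179 + 1886 = -2293 J (the counter-clockwise enclosed area).

W_net ≈ -2290 J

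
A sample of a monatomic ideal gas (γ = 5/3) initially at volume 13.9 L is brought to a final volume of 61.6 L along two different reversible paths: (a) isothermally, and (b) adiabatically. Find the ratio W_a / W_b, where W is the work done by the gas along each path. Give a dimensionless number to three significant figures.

W_a / W_b ≈ 1.58

Path (a) isothermal: W = P₁V₁ ln(V₂/V₁) → W_a/(P₁V₁) = 1.489.
Path (b) adiabatic: W = P₁V₁(1 − (V₁/V₂)^(γ−1))/(γ−1) → W_b/(P₁V₁) = 0.944.
W_a / W_b = 1.489 / 0.944 = 1.577.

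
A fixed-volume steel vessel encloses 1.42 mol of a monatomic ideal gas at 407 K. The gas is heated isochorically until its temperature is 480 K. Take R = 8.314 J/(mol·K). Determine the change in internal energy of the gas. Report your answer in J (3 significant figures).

ΔU ≈ 1290 J

Constant volume ⇒ W = 0, so Q = ΔU = nCᵥΔT with Cᵥ = 3R/2 = 12.47 J/(mol·K).
ΔU = (1.42)(12.47)(480 − 407) = 1293 J.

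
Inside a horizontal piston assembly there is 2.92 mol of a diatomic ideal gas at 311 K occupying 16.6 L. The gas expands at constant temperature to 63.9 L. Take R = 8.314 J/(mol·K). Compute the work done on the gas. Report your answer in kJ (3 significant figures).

W ≈ -10.2 kJ

Isothermal: W = nRT ln(V₂/V₁).
W = (2.92)(8.314)(311) × ln(63.9/16.6)
  = 7550 × 1.348
W_by_gas = 10177 J; work on gas = −W_by = -10177 J.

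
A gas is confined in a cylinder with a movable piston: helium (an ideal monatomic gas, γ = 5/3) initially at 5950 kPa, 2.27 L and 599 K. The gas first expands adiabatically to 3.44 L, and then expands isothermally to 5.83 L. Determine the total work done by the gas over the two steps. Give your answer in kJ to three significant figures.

W_total ≈ 10.3 kJ

Step 1 (adiabatic): W = (P₁V₁ − P₂V₂)/(γ−1) = (13506 − 10237)/0.667 = 4904 J.
After step 1: P = 2976 kPa, V = 3.44 L, T = 454 K.
Step 2 (isothermal): W = P₁V₁ ln(V₂/V₁) = (10237) ln(5.83/3.44) = 5401 J.
W_total = 4904 + 5401 = 10304 J.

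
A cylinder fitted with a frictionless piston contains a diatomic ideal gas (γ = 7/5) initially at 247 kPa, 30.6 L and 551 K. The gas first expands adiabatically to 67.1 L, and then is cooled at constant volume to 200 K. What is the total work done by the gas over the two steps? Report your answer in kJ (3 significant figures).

Step 1 (adiabatic): W = (P₁V₁ − P₂V₂)/(γ−1) = (7558 − 5521)/0.4 = 5093 J.
Step 2 (isochoric): W = 0 (constant volume).
W_total = 5093 + 0 = 5093 J.

W_total ≈ 5.09 kJ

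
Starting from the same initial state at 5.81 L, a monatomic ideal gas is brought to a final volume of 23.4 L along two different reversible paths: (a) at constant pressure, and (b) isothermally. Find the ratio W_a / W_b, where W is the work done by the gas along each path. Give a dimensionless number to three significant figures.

Path (a) isobaric: W = P₁(V₂ − V₁) → W_a/(P₁V₁) = 3.028.
Path (b) isothermal: W = P₁V₁ ln(V₂/V₁) → W_b/(P₁V₁) = 1.393.
W_a / W_b = 3.028 / 1.393 = 2.173.

W_a / W_b ≈ 2.17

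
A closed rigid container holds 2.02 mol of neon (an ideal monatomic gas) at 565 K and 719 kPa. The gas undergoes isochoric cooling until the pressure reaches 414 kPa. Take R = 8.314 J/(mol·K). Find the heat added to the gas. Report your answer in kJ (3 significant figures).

Constant volume ⇒ W = 0, so Q = ΔU = nCᵥΔT with Cᵥ = 3R/2 = 12.47 J/(mol·K).
At constant V, T₂/T₁ = P₂/P₁ ⇒ ΔT = T₁(P₂/P₁ − 1) = 565·(414/719 − 1) = -239.7 K.
ΔU = (2.02)(12.47)(-239.7) = -6038 J.

Q ≈ -6.04 kJ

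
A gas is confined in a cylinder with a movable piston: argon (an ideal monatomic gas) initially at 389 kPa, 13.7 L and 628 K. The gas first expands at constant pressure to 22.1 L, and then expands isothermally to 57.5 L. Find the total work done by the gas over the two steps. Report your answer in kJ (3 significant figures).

W_total ≈ 11.5 kJ

Step 1 (isobaric): W = PΔV = (389 kPa)(22.1 − 13.7 L) = 3268 J.
After step 1: P = 389 kPa, V = 22.1 L, T = 1013 K.
Step 2 (isothermal): W = P₁V₁ ln(V₂/V₁) = (8597) ln(57.5/22.1) = 8220 J.
W_total = 3268 + 8220 = 11488 J.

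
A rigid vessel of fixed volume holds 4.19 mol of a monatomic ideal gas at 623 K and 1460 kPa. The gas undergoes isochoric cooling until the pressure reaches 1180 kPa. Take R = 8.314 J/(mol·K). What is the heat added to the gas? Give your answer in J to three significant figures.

Q ≈ -6240 J

Constant volume ⇒ W = 0, so Q = ΔU = nCᵥΔT with Cᵥ = 3R/2 = 12.47 J/(mol·K).
At constant V, T₂/T₁ = P₂/P₁ ⇒ ΔT = T₁(P₂/P₁ − 1) = 623·(1180/1460 − 1) = -119.5 K.
ΔU = (4.19)(12.47)(-119.5) = -6243 J.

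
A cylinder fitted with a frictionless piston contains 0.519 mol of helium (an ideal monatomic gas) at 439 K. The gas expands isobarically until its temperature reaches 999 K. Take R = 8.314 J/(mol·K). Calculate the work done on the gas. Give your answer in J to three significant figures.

W ≈ -2420 J

Isobaric: W = P ΔV = nR ΔT.
W = (0.519)(8.314)(999 − 439) = 2416 J.
Work on gas = −W_by = -2416 J.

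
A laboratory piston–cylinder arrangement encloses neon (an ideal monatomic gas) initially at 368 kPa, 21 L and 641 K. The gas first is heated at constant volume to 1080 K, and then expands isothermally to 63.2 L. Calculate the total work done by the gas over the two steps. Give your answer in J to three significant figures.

Step 1 (isochoric): W = 0 (constant volume).
After step 1: P = 620 kPa (V unchanged).
Step 2 (isothermal): W = P₁V₁ ln(V₂/V₁) = (13021) ln(63.2/21) = 14346 J.
W_total = 0 + 14346 = 14346 J.

W_total ≈ 14300 J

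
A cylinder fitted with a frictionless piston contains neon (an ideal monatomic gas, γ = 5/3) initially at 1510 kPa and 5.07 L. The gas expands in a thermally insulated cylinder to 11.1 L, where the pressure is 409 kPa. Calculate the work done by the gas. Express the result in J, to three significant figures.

Adiabatic: W = (P₁V₁ − P₂V₂)/(γ − 1) with γ = 5/3.
P₁V₁ = 7656 J, P₂V₂ = 4540 J.
W = (7656 − 4540) / 0.6667 = 4674 J.

W ≈ 4670 J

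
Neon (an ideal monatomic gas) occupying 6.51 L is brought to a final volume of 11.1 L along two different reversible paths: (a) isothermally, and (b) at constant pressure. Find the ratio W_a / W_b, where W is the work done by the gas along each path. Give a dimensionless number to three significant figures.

W_a / W_b ≈ 0.757

Path (a) isothermal: W = P₁V₁ ln(V₂/V₁) → W_a/(P₁V₁) = 0.5336.
Path (b) isobaric: W = P₁(V₂ − V₁) → W_b/(P₁V₁) = 0.7051.
W_a / W_b = 0.5336 / 0.7051 = 0.7568.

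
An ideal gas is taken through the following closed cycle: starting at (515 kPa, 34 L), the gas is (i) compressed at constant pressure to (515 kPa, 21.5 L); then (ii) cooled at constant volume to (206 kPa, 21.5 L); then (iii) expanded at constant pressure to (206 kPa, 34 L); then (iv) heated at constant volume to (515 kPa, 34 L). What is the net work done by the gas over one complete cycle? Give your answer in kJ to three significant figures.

Constant-volume legs do no work.
W(i) = (515)(21.5 − 34) = -6438 J; W(iii) = (206)(34 − 21.5) = 2575 J.
W_net = -6438 + 2575 = -3862 J (the counter-clockwise enclosed area).

W_net ≈ -3.86 kJ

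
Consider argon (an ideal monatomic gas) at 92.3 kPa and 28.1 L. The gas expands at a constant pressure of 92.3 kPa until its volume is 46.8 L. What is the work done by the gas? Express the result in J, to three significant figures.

W ≈ 1730 J

Isobaric: W = P ΔV.
W = (92.3 kPa)(46.8 − 28.1 L) = (92.3)(18.7) = 1726 J.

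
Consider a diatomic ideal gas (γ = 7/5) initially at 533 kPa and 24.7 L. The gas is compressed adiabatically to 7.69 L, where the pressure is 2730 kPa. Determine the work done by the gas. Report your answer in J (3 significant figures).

Adiabatic: W = (P₁V₁ − P₂V₂)/(γ − 1) with γ = 7/5.
P₁V₁ = 13165 J, P₂V₂ = 20994 J.
W = (13165 − 20994) / 0.4 = -19572 J.

W ≈ -19600 J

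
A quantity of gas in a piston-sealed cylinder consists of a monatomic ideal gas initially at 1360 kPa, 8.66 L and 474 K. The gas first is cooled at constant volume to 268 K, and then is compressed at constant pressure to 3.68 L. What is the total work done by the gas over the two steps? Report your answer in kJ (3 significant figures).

W_total ≈ -3.83 kJ

Step 1 (isochoric): W = 0 (constant volume).
After step 1: P = 768.9 kPa (V unchanged).
Step 2 (isobaric): W = PΔV = (768.9 kPa)(3.68 − 8.66 L) = -3829 J.
W_total = 0 − 3829 = -3829 J.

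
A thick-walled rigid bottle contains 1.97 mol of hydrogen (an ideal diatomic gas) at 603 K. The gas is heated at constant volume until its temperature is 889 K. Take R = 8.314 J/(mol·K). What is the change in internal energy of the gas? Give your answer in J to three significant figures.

Constant volume ⇒ W = 0, so Q = ΔU = nCᵥΔT with Cᵥ = 5R/2 = 20.79 J/(mol·K).
ΔU = (1.97)(20.79)(889 − 603) = 11711 J.

ΔU ≈ 11700 J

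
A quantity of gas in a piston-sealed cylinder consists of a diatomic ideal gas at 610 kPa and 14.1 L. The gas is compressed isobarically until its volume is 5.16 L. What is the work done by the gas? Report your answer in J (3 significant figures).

Isobaric: W = P ΔV.
W = (610 kPa)(5.16 − 14.1 L) = (610)(-8.94) = -5453 J.

W ≈ -5450 J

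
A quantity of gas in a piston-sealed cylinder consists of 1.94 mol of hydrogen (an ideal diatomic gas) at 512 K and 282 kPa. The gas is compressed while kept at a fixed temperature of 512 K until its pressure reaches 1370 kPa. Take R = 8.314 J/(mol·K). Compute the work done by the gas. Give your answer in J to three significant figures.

W ≈ -13100 J

Isothermal process: W = nRT ln(V₂/V₁) = nRT ln(P₁/P₂).
W = (1.94)(8.314)(512) × ln(282/1370)
  = 8258 × ln(0.2058) = 8258 × -1.581
W_by_gas = -13053 J.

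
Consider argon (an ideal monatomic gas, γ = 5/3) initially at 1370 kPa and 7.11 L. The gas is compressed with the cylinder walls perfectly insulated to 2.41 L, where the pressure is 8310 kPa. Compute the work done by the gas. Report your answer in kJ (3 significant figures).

Adiabatic: W = (P₁V₁ − P₂V₂)/(γ − 1) with γ = 5/3.
P₁V₁ = 9741 J, P₂V₂ = 20027 J.
W = (9741 − 20027) / 0.6667 = -15430 J.

W ≈ -15.4 kJ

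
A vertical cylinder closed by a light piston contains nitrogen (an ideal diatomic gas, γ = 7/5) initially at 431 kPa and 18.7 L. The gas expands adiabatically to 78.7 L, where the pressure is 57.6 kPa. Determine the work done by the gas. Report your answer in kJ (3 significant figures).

W ≈ 8.82 kJ

Adiabatic: W = (P₁V₁ − P₂V₂)/(γ − 1) with γ = 7/5.
P₁V₁ = 8060 J, P₂V₂ = 4533 J.
W = (8060 − 4533) / 0.4 = 8816 J.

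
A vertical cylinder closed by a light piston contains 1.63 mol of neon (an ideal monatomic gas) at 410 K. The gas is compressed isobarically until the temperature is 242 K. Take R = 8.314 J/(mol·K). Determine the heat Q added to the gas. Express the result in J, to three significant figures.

Q ≈ -5690 J

Isobaric: W = nRΔT = (1.63)(8.314)(-168) = -2277 J.
ΔU = nCᵥΔT with Cᵥ = 3R/2: ΔU = (1.63)(12.47)(-168) = -3415 J.
Q = ΔU + W = -3415 − 2277 = -5692 J.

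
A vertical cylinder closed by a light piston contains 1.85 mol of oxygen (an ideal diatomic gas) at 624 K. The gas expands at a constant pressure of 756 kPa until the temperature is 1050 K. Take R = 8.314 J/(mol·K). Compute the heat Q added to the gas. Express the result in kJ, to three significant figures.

Q ≈ 22.9 kJ

Isobaric: W = nRΔT = (1.85)(8.314)(426) = 6552 J.
ΔU = nCᵥΔT with Cᵥ = 5R/2: ΔU = (1.85)(20.79)(426) = 16381 J.
Q = ΔU + W = 16381 + 6552 = 22933 J.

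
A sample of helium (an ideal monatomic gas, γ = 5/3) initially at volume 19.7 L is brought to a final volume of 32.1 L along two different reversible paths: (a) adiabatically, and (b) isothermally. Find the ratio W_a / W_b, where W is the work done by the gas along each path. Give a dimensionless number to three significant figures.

W_a / W_b ≈ 0.854

Path (a) adiabatic: W = P₁V₁(1 − (V₁/V₂)^(γ−1))/(γ−1) → W_a/(P₁V₁) = 0.4167.
Path (b) isothermal: W = P₁V₁ ln(V₂/V₁) → W_b/(P₁V₁) = 0.4882.
W_a / W_b = 0.4167 / 0.4882 = 0.8536.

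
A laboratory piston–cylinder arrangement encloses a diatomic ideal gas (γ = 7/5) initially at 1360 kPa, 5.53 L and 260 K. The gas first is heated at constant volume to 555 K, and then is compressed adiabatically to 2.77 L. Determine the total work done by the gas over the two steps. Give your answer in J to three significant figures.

Step 1 (isochoric): W = 0 (constant volume).
After step 1: P = 2903 kPa (V unchanged).
Step 2 (adiabatic): W = (P₁V₁ − P₂V₂)/(γ−1) = (16054 − 21168)/0.4 = -12785 J.
W_total = 0 − 12785 = -12785 J.

W_total ≈ -12800 J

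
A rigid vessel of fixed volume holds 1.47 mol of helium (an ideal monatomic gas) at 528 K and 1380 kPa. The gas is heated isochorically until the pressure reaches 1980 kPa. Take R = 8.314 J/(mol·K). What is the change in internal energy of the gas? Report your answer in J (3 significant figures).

ΔU ≈ 4210 J

Constant volume ⇒ W = 0, so Q = ΔU = nCᵥΔT with Cᵥ = 3R/2 = 12.47 J/(mol·K).
At constant V, T₂/T₁ = P₂/P₁ ⇒ ΔT = T₁(P₂/P₁ − 1) = 528·(1980/1380 − 1) = 229.6 K.
ΔU = (1.47)(12.47)(229.6) = 4208 J.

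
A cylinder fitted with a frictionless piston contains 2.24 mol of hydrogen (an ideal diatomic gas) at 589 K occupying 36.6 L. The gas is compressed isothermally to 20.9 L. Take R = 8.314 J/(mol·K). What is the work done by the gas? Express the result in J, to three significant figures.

Isothermal: W = nRT ln(V₂/V₁).
W = (2.24)(8.314)(589) × ln(20.9/36.6)
  = 10969 × -0.5603
W_by_gas = -6146 J.

W ≈ -6150 J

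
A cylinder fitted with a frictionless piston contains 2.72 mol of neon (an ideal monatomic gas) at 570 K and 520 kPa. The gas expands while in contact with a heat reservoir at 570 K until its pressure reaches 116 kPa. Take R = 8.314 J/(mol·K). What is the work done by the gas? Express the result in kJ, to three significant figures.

W ≈ 19.3 kJ

Isothermal process: W = nRT ln(V₂/V₁) = nRT ln(P₁/P₂).
W = (2.72)(8.314)(570) × ln(520/116)
  = 12890 × ln(4.483) = 12890 × 1.5
W_by_gas = 19338 J.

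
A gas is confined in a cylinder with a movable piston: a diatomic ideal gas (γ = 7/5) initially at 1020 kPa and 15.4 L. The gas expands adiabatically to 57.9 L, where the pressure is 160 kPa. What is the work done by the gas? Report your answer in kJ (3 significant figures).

W ≈ 16.1 kJ

Adiabatic: W = (P₁V₁ − P₂V₂)/(γ − 1) with γ = 7/5.
P₁V₁ = 15708 J, P₂V₂ = 9264 J.
W = (15708 − 9264) / 0.4 = 16110 J.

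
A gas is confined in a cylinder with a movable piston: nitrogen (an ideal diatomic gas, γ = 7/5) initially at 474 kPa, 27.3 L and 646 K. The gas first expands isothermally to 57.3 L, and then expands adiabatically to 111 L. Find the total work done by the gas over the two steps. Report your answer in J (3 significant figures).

W_total ≈ 17100 J

Step 1 (isothermal): W = P₁V₁ ln(V₂/V₁) = (12940) ln(57.3/27.3) = 9594 J.
After step 1: P = 225.8 kPa, V = 57.3 L, T = 646 K.
Step 2 (adiabatic): W = (P₁V₁ − P₂V₂)/(γ−1) = (12940 − 9933)/0.4 = 7518 J.
W_total = 9594 + 7518 = 17112 J.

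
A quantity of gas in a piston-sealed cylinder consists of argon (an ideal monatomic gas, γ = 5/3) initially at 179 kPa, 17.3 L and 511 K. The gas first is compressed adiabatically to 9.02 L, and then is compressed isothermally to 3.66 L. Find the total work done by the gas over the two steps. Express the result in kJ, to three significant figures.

Step 1 (adiabatic): W = (P₁V₁ − P₂V₂)/(γ−1) = (3097 − 4780)/0.667 = -2525 J.
After step 1: P = 530 kPa, V = 9.02 L, T = 788.8 K.
Step 2 (isothermal): W = P₁V₁ ln(V₂/V₁) = (4780) ln(3.66/9.02) = -4312 J.
W_total = -2525 − 4312 = -6837 J.

W_total ≈ -6.84 kJ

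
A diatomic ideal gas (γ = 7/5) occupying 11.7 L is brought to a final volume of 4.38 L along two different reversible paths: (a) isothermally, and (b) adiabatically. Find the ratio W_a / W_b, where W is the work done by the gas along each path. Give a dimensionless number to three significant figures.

W_a / W_b ≈ 0.816

Path (a) isothermal: W = P₁V₁ ln(V₂/V₁) → W_a/(P₁V₁) = -0.9825.
Path (b) adiabatic: W = P₁V₁(1 − (V₁/V₂)^(γ−1))/(γ−1) → W_b/(P₁V₁) = -1.204.
W_a / W_b = -0.9825 / -1.204 = 0.8163.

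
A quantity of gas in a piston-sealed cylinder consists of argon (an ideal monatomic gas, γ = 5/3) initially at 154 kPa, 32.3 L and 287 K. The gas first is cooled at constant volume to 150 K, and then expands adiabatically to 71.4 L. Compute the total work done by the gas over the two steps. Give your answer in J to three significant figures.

Step 1 (isochoric): W = 0 (constant volume).
After step 1: P = 80.49 kPa (V unchanged).
Step 2 (adiabatic): W = (P₁V₁ − P₂V₂)/(γ−1) = (2600 − 1532)/0.667 = 1602 J.
W_total = 0 + 1602 = 1602 J.

W_total ≈ 1600 J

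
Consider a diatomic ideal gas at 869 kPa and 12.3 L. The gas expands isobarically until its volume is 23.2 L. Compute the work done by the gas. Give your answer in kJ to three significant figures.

Isobaric: W = P ΔV.
W = (869 kPa)(23.2 − 12.3 L) = (869)(10.9) = 9472 J.

W ≈ 9.47 kJ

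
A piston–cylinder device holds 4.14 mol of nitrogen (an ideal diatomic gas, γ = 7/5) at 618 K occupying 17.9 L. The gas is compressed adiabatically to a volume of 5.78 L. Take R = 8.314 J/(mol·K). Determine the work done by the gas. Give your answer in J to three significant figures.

W ≈ -30400 J

Adiabatic: TV^(γ−1) = const with γ = 7/5.
T₂ = T₁ (V₁/V₂)^(γ−1) = 618 × (17.9/5.78)^0.4 = 618 × 1.572 = 971.3 K.
W_by = nCᵥ(T₁ − T₂) = (4.14)(20.79)(618 − 971.3) = -30402 J.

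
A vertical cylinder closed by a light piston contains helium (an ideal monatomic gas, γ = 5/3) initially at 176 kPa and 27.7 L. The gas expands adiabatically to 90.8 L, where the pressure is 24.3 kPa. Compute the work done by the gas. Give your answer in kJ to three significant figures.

Adiabatic: W = (P₁V₁ − P₂V₂)/(γ − 1) with γ = 5/3.
P₁V₁ = 4875 J, P₂V₂ = 2206 J.
W = (4875 − 2206) / 0.6667 = 4003 J.

W ≈ 4.00 kJ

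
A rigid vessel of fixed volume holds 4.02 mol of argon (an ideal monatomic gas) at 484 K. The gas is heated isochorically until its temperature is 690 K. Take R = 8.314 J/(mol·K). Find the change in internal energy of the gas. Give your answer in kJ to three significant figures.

Constant volume ⇒ W = 0, so Q = ΔU = nCᵥΔT with Cᵥ = 3R/2 = 12.47 J/(mol·K).
ΔU = (4.02)(12.47)(690 − 484) = 10327 J.

ΔU ≈ 10.3 kJ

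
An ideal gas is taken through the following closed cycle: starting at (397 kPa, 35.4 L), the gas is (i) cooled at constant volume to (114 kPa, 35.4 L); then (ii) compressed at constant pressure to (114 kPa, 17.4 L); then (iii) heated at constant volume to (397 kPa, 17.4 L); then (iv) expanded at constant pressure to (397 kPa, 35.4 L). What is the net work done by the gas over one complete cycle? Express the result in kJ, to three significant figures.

Constant-volume legs do no work.
W(ii) = (114)(17.4 − 35.4) = -2052 J; W(iv) = (397)(35.4 − 17.4) = 7146 J.
W_net = -2052 + 7146 = 5094 J (the clockwise enclosed area).

W_net ≈ 5.09 kJ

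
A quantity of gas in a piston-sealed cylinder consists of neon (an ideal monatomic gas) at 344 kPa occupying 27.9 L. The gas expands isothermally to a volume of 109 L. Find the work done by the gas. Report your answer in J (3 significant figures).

W ≈ 13100 J

Isothermal: W = nRT ln(V₂/V₁) = P₁V₁ ln(V₂/V₁).
P₁V₁ = (344 kPa)(27.9 L) = 9598 J.
W = 9598 × ln(109/27.9) = 9598 × 1.363
W_by_gas = 13079 J.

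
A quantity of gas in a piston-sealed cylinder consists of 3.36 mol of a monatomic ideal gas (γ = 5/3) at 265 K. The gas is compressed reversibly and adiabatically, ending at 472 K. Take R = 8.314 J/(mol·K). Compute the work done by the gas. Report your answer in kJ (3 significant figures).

Adiabatic ⇒ Q = 0, so W_by = −ΔU = nCᵥ(T₁ − T₂).
Cᵥ = 3R/2 = 12.47 J/(mol·K).
W = (3.36)(12.47)(265 − 472) = -8674 J.

W ≈ -8.67 kJ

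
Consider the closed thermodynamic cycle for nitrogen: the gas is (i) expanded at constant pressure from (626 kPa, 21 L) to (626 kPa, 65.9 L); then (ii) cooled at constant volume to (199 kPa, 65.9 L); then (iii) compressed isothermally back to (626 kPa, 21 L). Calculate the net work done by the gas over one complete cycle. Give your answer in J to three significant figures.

Leg (i): W = PΔV = (626)(65.9 − 21) = 28107 J.
Leg (ii): W = 0.
Leg (iii): W = PᵢVᵢ ln(V_f/Vᵢ) = (13114) ln(21/65.9) = -14997 J.
W_net = 28107 − 14997 = 13110 J.

W_net ≈ 13100 J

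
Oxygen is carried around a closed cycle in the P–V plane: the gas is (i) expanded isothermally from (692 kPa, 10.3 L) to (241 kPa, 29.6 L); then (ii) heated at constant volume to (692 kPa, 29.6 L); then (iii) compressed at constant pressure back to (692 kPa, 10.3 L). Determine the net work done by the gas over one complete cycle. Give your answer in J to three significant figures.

W_net ≈ -5830 J

Leg (i): W = PᵢVᵢ ln(V_f/Vᵢ) = (7128) ln(29.6/10.3) = 7524 J.
Leg (ii): W = 0.
Leg (iii): W = PΔV = (692)(10.3 − 29.6) = -13356 J.
W_net = 7524 − 13356 = -5831 J.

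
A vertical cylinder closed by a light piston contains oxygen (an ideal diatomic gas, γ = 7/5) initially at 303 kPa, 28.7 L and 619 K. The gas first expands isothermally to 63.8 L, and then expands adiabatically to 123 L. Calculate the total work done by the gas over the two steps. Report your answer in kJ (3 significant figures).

Step 1 (isothermal): W = P₁V₁ ln(V₂/V₁) = (8696) ln(63.8/28.7) = 6947 J.
After step 1: P = 136.3 kPa, V = 63.8 L, T = 619 K.
Step 2 (adiabatic): W = (P₁V₁ − P₂V₂)/(γ−1) = (8696 − 6688)/0.4 = 5020 J.
W_total = 6947 + 5020 = 11967 J.

W_total ≈ 12.0 kJ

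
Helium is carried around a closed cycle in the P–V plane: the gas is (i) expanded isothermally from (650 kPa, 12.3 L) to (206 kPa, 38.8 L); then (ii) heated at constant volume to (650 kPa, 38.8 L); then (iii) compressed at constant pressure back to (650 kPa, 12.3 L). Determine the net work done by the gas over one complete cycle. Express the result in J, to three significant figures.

Leg (i): W = PᵢVᵢ ln(V_f/Vᵢ) = (7995) ln(38.8/12.3) = 9185 J.
Leg (ii): W = 0.
Leg (iii): W = PΔV = (650)(12.3 − 38.8) = -17225 J.
W_net = 9185 − 17225 = -8040 J.

W_net ≈ -8040 J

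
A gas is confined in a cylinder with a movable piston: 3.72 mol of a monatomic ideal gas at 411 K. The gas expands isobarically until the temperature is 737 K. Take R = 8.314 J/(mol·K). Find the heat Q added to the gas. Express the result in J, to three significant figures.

Q ≈ 25200 J

Isobaric: W = nRΔT = (3.72)(8.314)(326) = 10083 J.
ΔU = nCᵥΔT with Cᵥ = 3R/2: ΔU = (3.72)(12.47)(326) = 15124 J.
Q = ΔU + W = 15124 + 10083 = 25206 J.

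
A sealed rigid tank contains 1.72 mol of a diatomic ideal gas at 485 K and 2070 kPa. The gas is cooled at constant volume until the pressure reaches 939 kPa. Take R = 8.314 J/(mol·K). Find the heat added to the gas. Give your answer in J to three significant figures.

Q ≈ -9470 J

Constant volume ⇒ W = 0, so Q = ΔU = nCᵥΔT with Cᵥ = 5R/2 = 20.79 J/(mol·K).
At constant V, T₂/T₁ = P₂/P₁ ⇒ ΔT = T₁(P₂/P₁ − 1) = 485·(939/2070 − 1) = -265 K.
ΔU = (1.72)(20.79)(-265) = -9474 J.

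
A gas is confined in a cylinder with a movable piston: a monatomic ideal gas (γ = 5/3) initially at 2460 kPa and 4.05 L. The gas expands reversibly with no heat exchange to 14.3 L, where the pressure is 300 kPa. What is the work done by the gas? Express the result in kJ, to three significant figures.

Adiabatic: W = (P₁V₁ − P₂V₂)/(γ − 1) with γ = 5/3.
P₁V₁ = 9963 J, P₂V₂ = 4290 J.
W = (9963 − 4290) / 0.6667 = 8509 J.

W ≈ 8.51 kJ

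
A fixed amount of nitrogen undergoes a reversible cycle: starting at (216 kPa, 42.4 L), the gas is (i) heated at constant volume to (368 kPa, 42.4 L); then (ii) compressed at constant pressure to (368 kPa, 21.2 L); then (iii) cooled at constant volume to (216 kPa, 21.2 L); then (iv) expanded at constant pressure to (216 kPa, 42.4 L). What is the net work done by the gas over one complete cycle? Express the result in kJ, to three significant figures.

W_net ≈ -3.22 kJ

Constant-volume legs do no work.
W(ii) = (368)(21.2 − 42.4) = -7802 J; W(iv) = (216)(42.4 − 21.2) = 4579 J.
W_net = -7802 + 4579 = -3222 J (the counter-clockwise enclosed area).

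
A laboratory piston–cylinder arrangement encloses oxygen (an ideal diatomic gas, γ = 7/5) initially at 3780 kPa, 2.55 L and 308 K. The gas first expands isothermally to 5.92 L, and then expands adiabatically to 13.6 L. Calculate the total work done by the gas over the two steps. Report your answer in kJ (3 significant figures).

W_total ≈ 14.9 kJ

Step 1 (isothermal): W = P₁V₁ ln(V₂/V₁) = (9639) ln(5.92/2.55) = 8118 J.
After step 1: P = 1628 kPa, V = 5.92 L, T = 308 K.
Step 2 (adiabatic): W = (P₁V₁ − P₂V₂)/(γ−1) = (9639 − 6911)/0.4 = 6820 J.
W_total = 8118 + 6820 = 14938 J.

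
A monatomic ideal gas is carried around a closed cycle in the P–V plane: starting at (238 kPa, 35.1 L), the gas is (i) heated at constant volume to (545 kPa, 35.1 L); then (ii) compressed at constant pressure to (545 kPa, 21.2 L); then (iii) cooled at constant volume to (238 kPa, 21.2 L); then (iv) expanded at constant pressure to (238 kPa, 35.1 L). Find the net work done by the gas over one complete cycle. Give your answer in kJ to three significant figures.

Constant-volume legs do no work.
W(ii) = (545)(21.2 − 35.1) = -7576 J; W(iv) = (238)(35.1 − 21.2) = 3308 J.
W_net = -7576 + 3308 = -4267 J (the counter-clockwise enclosed area).

W_net ≈ -4.27 kJ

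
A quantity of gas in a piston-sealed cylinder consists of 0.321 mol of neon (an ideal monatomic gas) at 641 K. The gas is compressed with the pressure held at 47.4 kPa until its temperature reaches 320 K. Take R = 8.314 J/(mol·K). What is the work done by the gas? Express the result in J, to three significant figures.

W ≈ -857 J

Isobaric: W = P ΔV = nR ΔT.
W = (0.321)(8.314)(320 − 641) = -856.7 J.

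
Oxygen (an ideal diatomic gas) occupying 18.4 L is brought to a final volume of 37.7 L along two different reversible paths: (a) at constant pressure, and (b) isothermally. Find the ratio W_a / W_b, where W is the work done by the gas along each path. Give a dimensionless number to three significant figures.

W_a / W_b ≈ 1.46

Path (a) isobaric: W = P₁(V₂ − V₁) → W_a/(P₁V₁) = 1.049.
Path (b) isothermal: W = P₁V₁ ln(V₂/V₁) → W_b/(P₁V₁) = 0.7173.
W_a / W_b = 1.049 / 0.7173 = 1.462.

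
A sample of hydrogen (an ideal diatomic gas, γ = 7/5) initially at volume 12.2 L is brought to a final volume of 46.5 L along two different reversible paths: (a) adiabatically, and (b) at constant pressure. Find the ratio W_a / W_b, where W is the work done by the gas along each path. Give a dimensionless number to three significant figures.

Path (a) adiabatic: W = P₁V₁(1 − (V₁/V₂)^(γ−1))/(γ−1) → W_a/(P₁V₁) = 1.036.
Path (b) isobaric: W = P₁(V₂ − V₁) → W_b/(P₁V₁) = 2.811.
W_a / W_b = 1.036 / 2.811 = 0.3685.

W_a / W_b ≈ 0.369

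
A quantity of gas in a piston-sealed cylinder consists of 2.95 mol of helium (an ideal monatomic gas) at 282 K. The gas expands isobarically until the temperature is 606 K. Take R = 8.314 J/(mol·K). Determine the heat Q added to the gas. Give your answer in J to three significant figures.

Isobaric: W = nRΔT = (2.95)(8.314)(324) = 7947 J.
ΔU = nCᵥΔT with Cᵥ = 3R/2: ΔU = (2.95)(12.47)(324) = 11920 J.
Q = ΔU + W = 11920 + 7947 = 19866 J.

Q ≈ 19900 J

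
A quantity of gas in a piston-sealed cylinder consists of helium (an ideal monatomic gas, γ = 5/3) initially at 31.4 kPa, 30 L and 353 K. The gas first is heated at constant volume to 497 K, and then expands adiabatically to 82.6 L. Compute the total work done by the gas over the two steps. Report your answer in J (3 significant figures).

W_total ≈ 977 J

Step 1 (isochoric): W = 0 (constant volume).
After step 1: P = 44.21 kPa (V unchanged).
Step 2 (adiabatic): W = (P₁V₁ − P₂V₂)/(γ−1) = (1326 − 675.1)/0.667 = 976.7 J.
W_total = 0 + 976.7 = 976.7 J.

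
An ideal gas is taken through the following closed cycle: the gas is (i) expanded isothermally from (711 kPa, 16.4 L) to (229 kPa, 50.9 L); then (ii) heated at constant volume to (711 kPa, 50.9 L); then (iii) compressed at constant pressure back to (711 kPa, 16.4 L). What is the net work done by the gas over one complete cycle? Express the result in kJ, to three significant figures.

Leg (i): W = PᵢVᵢ ln(V_f/Vᵢ) = (11660) ln(50.9/16.4) = 13206 J.
Leg (ii): W = 0.
Leg (iii): W = PΔV = (711)(16.4 − 50.9) = -24530 J.
W_net = 13206 − 24530 = -11323 J.

W_net ≈ -11.3 kJ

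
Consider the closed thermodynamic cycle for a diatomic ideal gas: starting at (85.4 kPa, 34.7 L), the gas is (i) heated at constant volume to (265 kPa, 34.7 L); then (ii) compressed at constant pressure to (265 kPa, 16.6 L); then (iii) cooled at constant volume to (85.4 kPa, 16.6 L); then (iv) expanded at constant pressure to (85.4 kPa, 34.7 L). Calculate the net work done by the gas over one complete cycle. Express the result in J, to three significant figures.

Constant-volume legs do no work.
W(ii) = (265)(16.6 − 34.7) = -4796 J; W(iv) = (85.4)(34.7 − 16.6) = 1546 J.
W_net = -4796 + 1546 = -3251 J (the counter-clockwise enclosed area).

W_net ≈ -3250 J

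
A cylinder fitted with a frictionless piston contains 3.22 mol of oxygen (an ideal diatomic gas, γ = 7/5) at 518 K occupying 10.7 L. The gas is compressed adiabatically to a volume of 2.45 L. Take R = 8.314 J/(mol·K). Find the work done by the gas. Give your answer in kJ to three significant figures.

W ≈ -27.9 kJ

Adiabatic: TV^(γ−1) = const with γ = 7/5.
T₂ = T₁ (V₁/V₂)^(γ−1) = 518 × (10.7/2.45)^0.4 = 518 × 1.803 = 934.2 K.
W_by = nCᵥ(T₁ − T₂) = (3.22)(20.79)(518 − 934.2) = -27852 J.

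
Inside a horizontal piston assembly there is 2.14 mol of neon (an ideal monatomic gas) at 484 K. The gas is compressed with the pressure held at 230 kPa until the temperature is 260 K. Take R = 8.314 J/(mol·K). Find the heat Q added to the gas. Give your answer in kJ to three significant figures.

Q ≈ -9.96 kJ

Isobaric: W = nRΔT = (2.14)(8.314)(-224) = -3985 J.
ΔU = nCᵥΔT with Cᵥ = 3R/2: ΔU = (2.14)(12.47)(-224) = -5978 J.
Q = ΔU + W = -5978 − 3985 = -9963 J.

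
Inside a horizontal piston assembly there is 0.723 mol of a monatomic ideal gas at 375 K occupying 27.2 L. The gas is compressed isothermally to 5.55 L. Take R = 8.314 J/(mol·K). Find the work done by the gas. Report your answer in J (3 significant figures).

W ≈ -3580 J

Isothermal: W = nRT ln(V₂/V₁).
W = (0.723)(8.314)(375) × ln(5.55/27.2)
  = 2254 × -1.589
W_by_gas = -3583 J.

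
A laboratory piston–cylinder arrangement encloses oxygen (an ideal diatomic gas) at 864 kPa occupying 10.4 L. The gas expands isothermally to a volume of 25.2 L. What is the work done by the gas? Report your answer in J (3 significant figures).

W ≈ 7950 J

Isothermal: W = nRT ln(V₂/V₁) = P₁V₁ ln(V₂/V₁).
P₁V₁ = (864 kPa)(10.4 L) = 8986 J.
W = 8986 × ln(25.2/10.4) = 8986 × 0.885
W_by_gas = 7953 J.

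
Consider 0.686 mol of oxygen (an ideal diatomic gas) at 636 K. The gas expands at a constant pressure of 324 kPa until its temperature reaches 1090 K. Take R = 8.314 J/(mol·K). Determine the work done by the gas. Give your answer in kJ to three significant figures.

Isobaric: W = P ΔV = nR ΔT.
W = (0.686)(8.314)(1090 − 636) = 2589 J.

W ≈ 2.59 kJ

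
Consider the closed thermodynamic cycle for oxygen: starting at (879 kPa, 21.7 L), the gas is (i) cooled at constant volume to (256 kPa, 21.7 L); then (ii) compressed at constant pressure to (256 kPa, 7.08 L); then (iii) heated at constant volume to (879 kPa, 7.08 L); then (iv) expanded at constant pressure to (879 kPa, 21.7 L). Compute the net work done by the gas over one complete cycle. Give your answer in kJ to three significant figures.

W_net ≈ 9.11 kJ

Constant-volume legs do no work.
W(ii) = (256)(7.08 − 21.7) = -3743 J; W(iv) = (879)(21.7 − 7.08) = 12851 J.
W_net = -3743 + 12851 = 9108 J (the clockwise enclosed area).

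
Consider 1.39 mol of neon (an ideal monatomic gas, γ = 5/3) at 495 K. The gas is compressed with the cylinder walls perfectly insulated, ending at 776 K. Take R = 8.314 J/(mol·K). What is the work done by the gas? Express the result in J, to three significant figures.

Adiabatic ⇒ Q = 0, so W_by = −ΔU = nCᵥ(T₁ − T₂).
Cᵥ = 3R/2 = 12.47 J/(mol·K).
W = (1.39)(12.47)(495 − 776) = -4871 J.

W ≈ -4870 J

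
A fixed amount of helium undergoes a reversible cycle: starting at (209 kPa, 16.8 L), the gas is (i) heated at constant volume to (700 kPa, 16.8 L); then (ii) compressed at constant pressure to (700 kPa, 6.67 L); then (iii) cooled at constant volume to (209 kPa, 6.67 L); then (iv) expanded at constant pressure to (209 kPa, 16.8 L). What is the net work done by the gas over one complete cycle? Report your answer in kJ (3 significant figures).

Constant-volume legs do no work.
W(ii) = (700)(6.67 − 16.8) = -7091 J; W(iv) = (209)(16.8 − 6.67) = 2117 J.
W_net = -7091 + 2117 = -4974 J (the counter-clockwise enclosed area).

W_net ≈ -4.97 kJ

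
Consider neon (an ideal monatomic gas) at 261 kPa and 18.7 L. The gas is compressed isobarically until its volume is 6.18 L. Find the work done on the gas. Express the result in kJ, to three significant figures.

Isobaric: W = P ΔV.
W = (261 kPa)(6.18 − 18.7 L) = (261)(-12.52) = -3268 J.
Work on gas = −W_by = 3268 J.

W ≈ 3.27 kJ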